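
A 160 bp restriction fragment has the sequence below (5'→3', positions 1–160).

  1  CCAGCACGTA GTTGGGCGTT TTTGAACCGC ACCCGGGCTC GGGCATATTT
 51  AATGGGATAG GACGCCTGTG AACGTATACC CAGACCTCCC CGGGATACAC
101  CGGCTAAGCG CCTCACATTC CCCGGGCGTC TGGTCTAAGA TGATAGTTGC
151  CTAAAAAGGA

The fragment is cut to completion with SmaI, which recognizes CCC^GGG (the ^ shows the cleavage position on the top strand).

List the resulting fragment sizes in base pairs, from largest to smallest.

SmaI sites (CCCGGG) start at positions 32, 89, 121.
SmaI cuts after base 3 of each site, so after positions 34, 91, 123.
Linear molecule, 3 cuts → 4 fragments:
  1–34 → 34 bp
  35–91 → 57 bp
  92–123 → 32 bp
  124–160 → 37 bp
Sorted largest to smallest: 57, 37, 34, 32 bp.

57, 37, 34, 32 bp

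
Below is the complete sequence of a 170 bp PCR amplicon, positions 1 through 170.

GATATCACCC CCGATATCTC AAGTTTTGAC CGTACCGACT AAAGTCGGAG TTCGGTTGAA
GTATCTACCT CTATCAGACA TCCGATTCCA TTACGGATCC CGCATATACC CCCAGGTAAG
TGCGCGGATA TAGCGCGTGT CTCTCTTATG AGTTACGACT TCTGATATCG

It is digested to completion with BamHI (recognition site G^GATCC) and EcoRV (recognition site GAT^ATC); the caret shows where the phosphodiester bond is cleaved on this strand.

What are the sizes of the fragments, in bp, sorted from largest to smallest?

The BamHI site (GGATCC) starts at position 95.
BamHI cuts after the first base of each site, so after position 95.
EcoRV sites (GATATC) start at positions 1, 13, 164.
EcoRV cuts after base 3 of each site, so after positions 3, 15, 166.
Combined cut positions: 3, 15, 95, 166.
Linear molecule, 4 cuts → 5 fragments:
  1–3 → 3 bp
  4–15 → 12 bp
  16–95 → 80 bp
  96–166 → 71 bp
  167–170 → 4 bp
Sorted largest to smallest: 80, 71, 12, 4, 3 bp.

80, 71, 12, 4, 3 bp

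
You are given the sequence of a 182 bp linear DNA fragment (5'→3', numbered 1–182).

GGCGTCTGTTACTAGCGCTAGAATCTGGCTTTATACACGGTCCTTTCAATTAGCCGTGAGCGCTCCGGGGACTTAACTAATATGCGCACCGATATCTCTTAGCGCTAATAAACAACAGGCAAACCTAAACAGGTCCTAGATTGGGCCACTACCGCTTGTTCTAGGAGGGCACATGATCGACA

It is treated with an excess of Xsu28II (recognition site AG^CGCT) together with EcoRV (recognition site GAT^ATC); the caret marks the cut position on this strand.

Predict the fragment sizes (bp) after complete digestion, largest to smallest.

80, 45, 33, 15, 9 bp

Xsu28II sites (AGCGCT) start at positions 14, 59, 101.
Xsu28II cuts after base 2 of each site, so after positions 15, 60, 102.
The EcoRV site (GATATC) starts at position 91.
EcoRV cuts after base 3 of each site, so after position 93.
Combined cut positions: 15, 60, 93, 102.
Linear molecule, 4 cuts → 5 fragments:
  1–15 → 15 bp
  16–60 → 45 bp
  61–93 → 33 bp
  94–102 → 9 bp
  103–182 → 80 bp
Sorted largest to smallest: 80, 45, 33, 15, 9 bp.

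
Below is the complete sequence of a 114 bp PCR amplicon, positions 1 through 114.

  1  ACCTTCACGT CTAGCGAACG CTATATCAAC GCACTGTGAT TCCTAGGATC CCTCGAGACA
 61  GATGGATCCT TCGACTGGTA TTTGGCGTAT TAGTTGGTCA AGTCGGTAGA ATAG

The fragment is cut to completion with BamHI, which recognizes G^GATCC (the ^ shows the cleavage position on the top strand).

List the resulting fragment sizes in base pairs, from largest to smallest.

BamHI sites (GGATCC) start at positions 46, 64.
BamHI cuts after the first base of each site, so after positions 46, 64.
Linear molecule, 2 cuts → 3 fragments:
  1–46 → 46 bp
  47–64 → 18 bp
  65–114 → 50 bp
Sorted largest to smallest: 50, 46, 18 bp.

50, 46, 18 bp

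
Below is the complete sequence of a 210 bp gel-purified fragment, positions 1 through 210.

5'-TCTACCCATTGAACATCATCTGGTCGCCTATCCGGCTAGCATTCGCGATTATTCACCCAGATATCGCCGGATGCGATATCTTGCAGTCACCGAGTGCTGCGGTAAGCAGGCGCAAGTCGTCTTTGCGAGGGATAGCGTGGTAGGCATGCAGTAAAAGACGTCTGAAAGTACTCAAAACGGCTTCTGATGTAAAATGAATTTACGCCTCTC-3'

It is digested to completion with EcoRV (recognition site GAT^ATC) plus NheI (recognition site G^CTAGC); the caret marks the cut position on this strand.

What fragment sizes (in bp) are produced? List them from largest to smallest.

133, 35, 27, 15 bp

EcoRV sites (GATATC) start at positions 60, 75.
EcoRV cuts after base 3 of each site, so after positions 62, 77.
The NheI site (GCTAGC) starts at position 35.
NheI cuts after the first base of each site, so after position 35.
Combined cut positions: 35, 62, 77.
Linear molecule, 3 cuts → 4 fragments:
  1–35 → 35 bp
  36–62 → 27 bp
  63–77 → 15 bp
  78–210 → 133 bp
Sorted largest to smallest: 133, 35, 27, 15 bp.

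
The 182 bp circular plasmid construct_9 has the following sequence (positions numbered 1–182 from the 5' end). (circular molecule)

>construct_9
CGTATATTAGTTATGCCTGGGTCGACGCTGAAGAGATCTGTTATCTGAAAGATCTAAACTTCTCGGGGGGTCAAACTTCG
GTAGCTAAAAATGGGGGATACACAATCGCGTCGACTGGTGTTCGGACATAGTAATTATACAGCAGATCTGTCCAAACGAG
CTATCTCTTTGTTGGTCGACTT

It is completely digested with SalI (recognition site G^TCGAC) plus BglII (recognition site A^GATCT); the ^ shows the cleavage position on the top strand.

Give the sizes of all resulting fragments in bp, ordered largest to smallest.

SalI sites (GTCGAC) start at positions 21, 110, 175.
SalI cuts after the first base of each site, so after positions 21, 110, 175.
BglII sites (AGATCT) start at positions 34, 50, 144.
BglII cuts after the first base of each site, so after positions 34, 50, 144.
Combined cut positions: 21, 34, 50, 110, 144, 175.
Circular molecule, 6 cuts → 6 fragments:
  22–34 → 13 bp
  35–50 → 16 bp
  51–110 → 60 bp
  111–144 → 34 bp
  145–175 → 31 bp
  176–182 then 1–21 → 7 + 21 = 28 bp
Sorted largest to smallest: 60, 34, 31, 28, 16, 13 bp.

60, 34, 31, 28, 16, 13 bp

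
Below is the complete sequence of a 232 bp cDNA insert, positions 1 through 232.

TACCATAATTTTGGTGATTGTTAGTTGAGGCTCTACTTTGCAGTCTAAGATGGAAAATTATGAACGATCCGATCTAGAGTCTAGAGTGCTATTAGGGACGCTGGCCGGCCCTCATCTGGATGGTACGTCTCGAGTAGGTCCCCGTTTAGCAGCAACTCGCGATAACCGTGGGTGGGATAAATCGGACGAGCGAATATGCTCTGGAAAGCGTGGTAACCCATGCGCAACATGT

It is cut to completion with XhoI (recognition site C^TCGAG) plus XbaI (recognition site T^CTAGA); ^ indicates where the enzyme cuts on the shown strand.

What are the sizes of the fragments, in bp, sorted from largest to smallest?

The XhoI site (CTCGAG) starts at position 129.
XhoI cuts after the first base of each site, so after position 129.
XbaI sites (TCTAGA) start at positions 73, 80.
XbaI cuts after the first base of each site, so after positions 73, 80.
Combined cut positions: 73, 80, 129.
Linear molecule, 3 cuts → 4 fragments:
  1–73 → 73 bp
  74–80 → 7 bp
  81–129 → 49 bp
  130–232 → 103 bp
Sorted largest to smallest: 103, 73, 49, 7 bp.

103, 73, 49, 7 bp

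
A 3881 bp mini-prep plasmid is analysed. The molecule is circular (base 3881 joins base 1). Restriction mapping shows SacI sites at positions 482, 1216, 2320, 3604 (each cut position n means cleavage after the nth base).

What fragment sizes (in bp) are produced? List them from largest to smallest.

Circular molecule, 4 cuts → 4 fragments:
  1216 − 482 = 734 bp
  2320 − 1216 = 1104 bp
  3604 − 2320 = 1284 bp
  wrap: 3881 − 3604 + 482 = 759 bp
Sorted largest to smallest: 1284, 1104, 759, 734 bp.

1284, 1104, 759, 734 bp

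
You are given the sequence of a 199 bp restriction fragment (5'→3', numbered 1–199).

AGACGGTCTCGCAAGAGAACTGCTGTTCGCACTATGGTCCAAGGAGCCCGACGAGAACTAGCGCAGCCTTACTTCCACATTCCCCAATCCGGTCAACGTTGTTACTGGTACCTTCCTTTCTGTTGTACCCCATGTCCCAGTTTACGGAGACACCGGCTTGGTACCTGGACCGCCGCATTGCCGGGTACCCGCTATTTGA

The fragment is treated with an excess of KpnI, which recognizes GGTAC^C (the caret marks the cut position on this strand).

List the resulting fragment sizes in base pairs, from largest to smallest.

111, 53, 24, 11 bp

KpnI sites (GGTACC) start at positions 107, 160, 184.
KpnI cuts after base 5 of each site (before the last base), so after positions 111, 164, 188.
Linear molecule, 3 cuts → 4 fragments:
  1–111 → 111 bp
  112–164 → 53 bp
  165–188 → 24 bp
  189–199 → 11 bp
Sorted largest to smallest: 111, 53, 24, 11 bp.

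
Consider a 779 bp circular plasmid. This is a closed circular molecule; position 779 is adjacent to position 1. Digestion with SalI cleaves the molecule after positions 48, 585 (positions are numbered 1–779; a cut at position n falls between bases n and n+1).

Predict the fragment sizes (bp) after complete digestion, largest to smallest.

537, 242 bp

Circular molecule, 2 cuts → 2 fragments:
  585 − 48 = 537 bp
  wrap: 779 − 585 + 48 = 242 bp
Sorted largest to smallest: 537, 242 bp.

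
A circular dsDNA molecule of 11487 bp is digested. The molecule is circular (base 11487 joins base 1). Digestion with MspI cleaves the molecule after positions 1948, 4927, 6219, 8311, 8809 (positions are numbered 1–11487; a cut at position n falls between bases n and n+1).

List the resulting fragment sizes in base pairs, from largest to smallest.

4626, 2979, 2092, 1292, 498 bp

Circular molecule, 5 cuts → 5 fragments:
  4927 − 1948 = 2979 bp
  6219 − 4927 = 1292 bp
  8311 − 6219 = 2092 bp
  8809 − 8311 = 498 bp
  wrap: 11487 − 8809 + 1948 = 4626 bp
Sorted largest to smallest: 4626, 2979, 2092, 1292, 498 bp.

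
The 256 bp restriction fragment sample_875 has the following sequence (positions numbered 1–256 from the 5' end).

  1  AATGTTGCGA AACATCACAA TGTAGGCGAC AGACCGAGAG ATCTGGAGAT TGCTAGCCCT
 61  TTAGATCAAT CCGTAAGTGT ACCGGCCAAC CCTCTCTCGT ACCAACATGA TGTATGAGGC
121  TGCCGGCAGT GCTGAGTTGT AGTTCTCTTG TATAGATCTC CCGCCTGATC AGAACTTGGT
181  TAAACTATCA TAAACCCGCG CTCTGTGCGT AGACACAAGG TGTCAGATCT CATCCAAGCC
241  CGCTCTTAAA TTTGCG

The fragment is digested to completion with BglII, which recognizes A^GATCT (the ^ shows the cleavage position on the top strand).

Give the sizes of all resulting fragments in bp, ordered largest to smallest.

BglII sites (AGATCT) start at positions 39, 154, 225.
BglII cuts after the first base of each site, so after positions 39, 154, 225.
Linear molecule, 3 cuts → 4 fragments:
  1–39 → 39 bp
  40–154 → 115 bp
  155–225 → 71 bp
  226–256 → 31 bp
Sorted largest to smallest: 115, 71, 39, 31 bp.

115, 71, 39, 31 bp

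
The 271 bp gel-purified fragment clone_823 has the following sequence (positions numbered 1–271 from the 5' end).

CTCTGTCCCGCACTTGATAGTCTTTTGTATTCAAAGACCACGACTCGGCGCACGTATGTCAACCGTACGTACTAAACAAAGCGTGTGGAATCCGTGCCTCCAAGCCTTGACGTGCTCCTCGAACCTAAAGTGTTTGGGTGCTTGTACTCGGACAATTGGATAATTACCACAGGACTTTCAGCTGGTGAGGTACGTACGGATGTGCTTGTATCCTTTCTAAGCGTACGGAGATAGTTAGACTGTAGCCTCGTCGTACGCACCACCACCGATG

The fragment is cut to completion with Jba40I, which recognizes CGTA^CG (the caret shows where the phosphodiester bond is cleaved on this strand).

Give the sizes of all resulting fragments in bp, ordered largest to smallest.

129, 67, 30, 29, 16 bp

Jba40I sites (CGTACG) start at positions 64, 193, 222, 252.
Jba40I cuts after base 4 of each site, so after positions 67, 196, 225, 255.
Linear molecule, 4 cuts → 5 fragments:
  1–67 → 67 bp
  68–196 → 129 bp
  197–225 → 29 bp
  226–255 → 30 bp
  256–271 → 16 bp
Sorted largest to smallest: 129, 67, 30, 29, 16 bp.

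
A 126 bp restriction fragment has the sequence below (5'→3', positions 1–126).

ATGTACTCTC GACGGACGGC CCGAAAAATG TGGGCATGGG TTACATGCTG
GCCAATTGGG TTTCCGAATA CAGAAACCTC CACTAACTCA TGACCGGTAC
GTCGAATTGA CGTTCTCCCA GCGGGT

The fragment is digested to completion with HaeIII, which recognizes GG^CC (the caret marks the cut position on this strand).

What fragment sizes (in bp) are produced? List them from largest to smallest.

75, 32, 19 bp

HaeIII sites (GGCC) start at positions 18, 50.
HaeIII cuts after base 2 of each site, so after positions 19, 51.
Linear molecule, 2 cuts → 3 fragments:
  1–19 → 19 bp
  20–51 → 32 bp
  52–126 → 75 bp
Sorted largest to smallest: 75, 32, 19 bp.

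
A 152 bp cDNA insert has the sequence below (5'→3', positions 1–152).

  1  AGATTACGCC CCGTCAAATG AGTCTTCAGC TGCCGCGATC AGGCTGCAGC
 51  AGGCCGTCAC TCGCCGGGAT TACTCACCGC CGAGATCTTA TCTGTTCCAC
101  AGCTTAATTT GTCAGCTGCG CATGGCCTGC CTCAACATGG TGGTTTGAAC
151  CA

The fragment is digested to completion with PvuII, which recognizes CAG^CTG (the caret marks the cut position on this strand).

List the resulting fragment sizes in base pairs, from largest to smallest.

86, 37, 29 bp

PvuII sites (CAGCTG) start at positions 27, 113.
PvuII cuts after base 3 of each site, so after positions 29, 115.
Linear molecule, 2 cuts → 3 fragments:
  1–29 → 29 bp
  30–115 → 86 bp
  116–152 → 37 bp
Sorted largest to smallest: 86, 37, 29 bp.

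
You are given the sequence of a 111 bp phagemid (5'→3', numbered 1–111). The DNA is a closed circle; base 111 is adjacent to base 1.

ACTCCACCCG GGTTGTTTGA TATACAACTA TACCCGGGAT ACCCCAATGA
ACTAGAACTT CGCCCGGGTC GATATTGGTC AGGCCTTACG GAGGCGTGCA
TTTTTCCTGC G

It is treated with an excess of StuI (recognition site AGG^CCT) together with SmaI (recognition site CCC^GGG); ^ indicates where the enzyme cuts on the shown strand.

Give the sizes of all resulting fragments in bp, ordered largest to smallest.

37, 30, 26, 18 bp

The StuI site (AGGCCT) starts at position 81.
StuI cuts after base 3 of each site, so after position 83.
SmaI sites (CCCGGG) start at positions 7, 33, 63.
SmaI cuts after base 3 of each site, so after positions 9, 35, 65.
Combined cut positions: 9, 35, 65, 83.
Circular molecule, 4 cuts → 4 fragments:
  10–35 → 26 bp
  36–65 → 30 bp
  66–83 → 18 bp
  84–111 then 1–9 → 28 + 9 = 37 bp
Sorted largest to smallest: 37, 30, 26, 18 bp.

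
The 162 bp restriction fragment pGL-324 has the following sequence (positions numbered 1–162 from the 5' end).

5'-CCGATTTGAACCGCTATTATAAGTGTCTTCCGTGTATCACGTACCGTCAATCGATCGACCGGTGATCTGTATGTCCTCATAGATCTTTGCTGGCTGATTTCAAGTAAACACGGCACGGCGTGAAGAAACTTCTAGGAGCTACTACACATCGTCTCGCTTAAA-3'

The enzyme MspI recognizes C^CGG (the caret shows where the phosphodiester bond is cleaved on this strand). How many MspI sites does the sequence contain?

1

CCGG occurs starting at position 59.
MspI cuts at 1 site.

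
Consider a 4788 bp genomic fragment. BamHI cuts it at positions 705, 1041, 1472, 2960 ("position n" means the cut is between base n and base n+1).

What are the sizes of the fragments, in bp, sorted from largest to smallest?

1828, 1488, 705, 431, 336 bp

Linear molecule, 4 cuts → 5 fragments:
  705 − 0 = 705 bp
  1041 − 705 = 336 bp
  1472 − 1041 = 431 bp
  2960 − 1472 = 1488 bp
  4788 − 2960 = 1828 bp
Sorted largest to smallest: 1828, 1488, 705, 431, 336 bp.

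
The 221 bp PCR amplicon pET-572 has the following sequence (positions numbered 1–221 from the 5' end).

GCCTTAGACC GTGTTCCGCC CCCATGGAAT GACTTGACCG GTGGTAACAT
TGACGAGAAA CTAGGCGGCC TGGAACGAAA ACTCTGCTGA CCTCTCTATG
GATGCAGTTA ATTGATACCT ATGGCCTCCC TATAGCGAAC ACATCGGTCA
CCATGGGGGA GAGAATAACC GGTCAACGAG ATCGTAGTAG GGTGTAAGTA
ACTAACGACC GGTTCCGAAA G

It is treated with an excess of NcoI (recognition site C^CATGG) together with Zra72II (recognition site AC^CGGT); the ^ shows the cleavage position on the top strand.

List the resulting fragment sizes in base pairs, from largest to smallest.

113, 40, 22, 18, 16, 12 bp

NcoI sites (CCATGG) start at positions 22, 151.
NcoI cuts after the first base of each site, so after positions 22, 151.
Zra72II sites (ACCGGT) start at positions 37, 168, 208.
Zra72II cuts after base 2 of each site, so after positions 38, 169, 209.
Combined cut positions: 22, 38, 151, 169, 209.
Linear molecule, 5 cuts → 6 fragments:
  1–22 → 22 bp
  23–38 → 16 bp
  39–151 → 113 bp
  152–169 → 18 bp
  170–209 → 40 bp
  210–221 → 12 bp
Sorted largest to smallest: 113, 40, 22, 18, 16, 12 bp.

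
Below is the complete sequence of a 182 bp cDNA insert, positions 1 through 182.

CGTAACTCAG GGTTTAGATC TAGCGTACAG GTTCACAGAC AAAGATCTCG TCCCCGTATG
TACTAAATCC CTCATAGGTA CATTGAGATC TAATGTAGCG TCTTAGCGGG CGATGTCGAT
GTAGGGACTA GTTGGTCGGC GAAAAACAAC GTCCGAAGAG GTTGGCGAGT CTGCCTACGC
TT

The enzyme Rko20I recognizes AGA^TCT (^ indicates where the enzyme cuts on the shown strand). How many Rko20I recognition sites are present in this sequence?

AGATCT occurs starting at positions 16, 43, 86.
Rko20I cuts at 3 sites.

3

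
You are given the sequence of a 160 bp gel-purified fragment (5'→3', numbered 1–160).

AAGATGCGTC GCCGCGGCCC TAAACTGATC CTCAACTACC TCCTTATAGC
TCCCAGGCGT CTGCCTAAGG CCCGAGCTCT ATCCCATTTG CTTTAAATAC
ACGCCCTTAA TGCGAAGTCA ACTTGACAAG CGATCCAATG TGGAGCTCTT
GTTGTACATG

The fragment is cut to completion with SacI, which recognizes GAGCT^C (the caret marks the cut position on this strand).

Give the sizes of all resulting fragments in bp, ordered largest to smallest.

78, 69, 13 bp

SacI sites (GAGCTC) start at positions 74, 143.
SacI cuts after base 5 of each site (before the last base), so after positions 78, 147.
Linear molecule, 2 cuts → 3 fragments:
  1–78 → 78 bp
  79–147 → 69 bp
  148–160 → 13 bp
Sorted largest to smallest: 78, 69, 13 bp.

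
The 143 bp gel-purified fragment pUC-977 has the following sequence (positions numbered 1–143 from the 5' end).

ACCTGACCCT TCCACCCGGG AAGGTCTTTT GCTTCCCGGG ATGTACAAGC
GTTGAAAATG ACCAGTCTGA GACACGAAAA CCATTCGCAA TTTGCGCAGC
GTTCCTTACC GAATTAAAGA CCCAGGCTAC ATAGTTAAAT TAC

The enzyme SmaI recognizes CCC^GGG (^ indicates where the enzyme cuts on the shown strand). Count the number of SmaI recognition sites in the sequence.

2

CCCGGG occurs starting at positions 15, 35.
SmaI cuts at 2 sites.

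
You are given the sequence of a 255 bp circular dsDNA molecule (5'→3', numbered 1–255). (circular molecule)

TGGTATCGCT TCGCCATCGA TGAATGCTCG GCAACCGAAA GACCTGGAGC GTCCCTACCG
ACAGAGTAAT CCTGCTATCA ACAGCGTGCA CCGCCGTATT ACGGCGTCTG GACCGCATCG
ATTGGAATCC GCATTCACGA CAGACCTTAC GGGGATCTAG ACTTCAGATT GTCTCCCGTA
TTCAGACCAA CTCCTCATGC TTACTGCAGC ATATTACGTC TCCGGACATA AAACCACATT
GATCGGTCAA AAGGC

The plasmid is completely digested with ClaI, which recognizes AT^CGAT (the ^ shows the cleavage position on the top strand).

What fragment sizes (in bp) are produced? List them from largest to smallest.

ClaI sites (ATCGAT) start at positions 16, 117.
ClaI cuts after base 2 of each site, so after positions 17, 118.
Circular molecule, 2 cuts → 2 fragments:
  18–118 → 101 bp
  119–255 then 1–17 → 137 + 17 = 154 bp
Sorted largest to smallest: 154, 101 bp.

154, 101 bp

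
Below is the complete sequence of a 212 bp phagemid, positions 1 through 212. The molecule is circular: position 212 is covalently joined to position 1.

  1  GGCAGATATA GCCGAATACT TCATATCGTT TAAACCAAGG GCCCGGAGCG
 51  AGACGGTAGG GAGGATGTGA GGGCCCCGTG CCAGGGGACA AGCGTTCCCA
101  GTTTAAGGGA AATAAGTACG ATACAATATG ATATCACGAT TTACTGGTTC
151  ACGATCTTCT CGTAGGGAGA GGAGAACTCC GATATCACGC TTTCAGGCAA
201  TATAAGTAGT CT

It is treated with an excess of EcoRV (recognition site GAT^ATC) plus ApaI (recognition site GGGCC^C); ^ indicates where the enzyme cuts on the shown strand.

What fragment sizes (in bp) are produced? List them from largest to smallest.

EcoRV sites (GATATC) start at positions 130, 181.
EcoRV cuts after base 3 of each site, so after positions 132, 183.
ApaI sites (GGGCCC) start at positions 39, 71.
ApaI cuts after base 5 of each site (before the last base), so after positions 43, 75.
Combined cut positions: 43, 75, 132, 183.
Circular molecule, 4 cuts → 4 fragments:
  44–75 → 32 bp
  76–132 → 57 bp
  133–183 → 51 bp
  184–212 then 1–43 → 29 + 43 = 72 bp
Sorted largest to smallest: 72, 57, 51, 32 bp.

72, 57, 51, 32 bp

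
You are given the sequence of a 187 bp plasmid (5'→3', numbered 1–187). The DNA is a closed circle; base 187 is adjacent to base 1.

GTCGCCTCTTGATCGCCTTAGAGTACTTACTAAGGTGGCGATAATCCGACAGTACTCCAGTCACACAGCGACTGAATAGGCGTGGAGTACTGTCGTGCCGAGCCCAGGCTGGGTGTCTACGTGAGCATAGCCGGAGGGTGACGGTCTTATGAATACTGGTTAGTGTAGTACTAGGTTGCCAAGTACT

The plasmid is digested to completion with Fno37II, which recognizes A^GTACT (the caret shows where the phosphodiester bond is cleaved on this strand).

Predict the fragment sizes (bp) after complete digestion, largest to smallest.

81, 35, 29, 27, 15 bp

Fno37II sites (AGTACT) start at positions 22, 51, 86, 167, 182.
Fno37II cuts after the first base of each site, so after positions 22, 51, 86, 167, 182.
Circular molecule, 5 cuts → 5 fragments:
  23–51 → 29 bp
  52–86 → 35 bp
  87–167 → 81 bp
  168–182 → 15 bp
  183–187 then 1–22 → 5 + 22 = 27 bp
Sorted largest to smallest: 81, 35, 29, 27, 15 bp.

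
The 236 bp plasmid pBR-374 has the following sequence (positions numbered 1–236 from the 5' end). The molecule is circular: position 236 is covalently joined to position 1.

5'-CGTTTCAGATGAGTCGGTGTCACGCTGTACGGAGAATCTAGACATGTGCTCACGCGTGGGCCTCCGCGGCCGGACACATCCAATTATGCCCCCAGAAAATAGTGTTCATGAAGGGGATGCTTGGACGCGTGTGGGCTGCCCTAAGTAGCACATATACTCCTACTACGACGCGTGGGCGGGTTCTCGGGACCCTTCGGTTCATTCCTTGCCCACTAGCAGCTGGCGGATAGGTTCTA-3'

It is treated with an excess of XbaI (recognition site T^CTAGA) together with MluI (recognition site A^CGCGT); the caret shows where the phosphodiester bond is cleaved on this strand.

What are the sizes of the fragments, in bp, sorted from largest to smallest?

105, 73, 43, 15 bp

The XbaI site (TCTAGA) starts at position 37.
XbaI cuts after the first base of each site, so after position 37.
MluI sites (ACGCGT) start at positions 52, 125, 168.
MluI cuts after the first base of each site, so after positions 52, 125, 168.
Combined cut positions: 37, 52, 125, 168.
Circular molecule, 4 cuts → 4 fragments:
  38–52 → 15 bp
  53–125 → 73 bp
  126–168 → 43 bp
  169–236 then 1–37 → 68 + 37 = 105 bp
Sorted largest to smallest: 105, 73, 43, 15 bp.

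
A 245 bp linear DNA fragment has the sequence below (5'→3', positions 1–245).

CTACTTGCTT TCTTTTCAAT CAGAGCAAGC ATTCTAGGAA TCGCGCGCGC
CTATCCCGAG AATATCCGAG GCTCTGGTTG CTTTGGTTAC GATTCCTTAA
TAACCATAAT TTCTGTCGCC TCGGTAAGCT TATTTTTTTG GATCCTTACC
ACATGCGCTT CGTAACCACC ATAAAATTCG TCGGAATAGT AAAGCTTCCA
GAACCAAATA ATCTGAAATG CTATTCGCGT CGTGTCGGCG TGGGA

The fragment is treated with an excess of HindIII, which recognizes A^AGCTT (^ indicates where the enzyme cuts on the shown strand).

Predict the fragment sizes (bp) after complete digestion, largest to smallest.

HindIII sites (AAGCTT) start at positions 126, 192.
HindIII cuts after the first base of each site, so after positions 126, 192.
Linear molecule, 2 cuts → 3 fragments:
  1–126 → 126 bp
  127–192 → 66 bp
  193–245 → 53 bp
Sorted largest to smallest: 126, 66, 53 bp.

126, 66, 53 bp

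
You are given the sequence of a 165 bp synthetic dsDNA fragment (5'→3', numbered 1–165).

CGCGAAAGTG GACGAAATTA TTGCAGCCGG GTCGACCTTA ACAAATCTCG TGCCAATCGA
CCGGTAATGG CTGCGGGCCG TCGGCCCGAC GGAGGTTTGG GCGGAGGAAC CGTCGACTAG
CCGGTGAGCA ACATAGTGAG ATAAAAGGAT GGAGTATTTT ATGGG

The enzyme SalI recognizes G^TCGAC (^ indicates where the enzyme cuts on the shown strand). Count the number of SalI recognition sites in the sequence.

GTCGAC occurs starting at positions 31, 112.
SalI cuts at 2 sites.

2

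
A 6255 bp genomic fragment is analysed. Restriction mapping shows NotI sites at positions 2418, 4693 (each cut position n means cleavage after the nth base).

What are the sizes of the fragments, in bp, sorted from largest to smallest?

Linear molecule, 2 cuts → 3 fragments:
  2418 − 0 = 2418 bp
  4693 − 2418 = 2275 bp
  6255 − 4693 = 1562 bp
Sorted largest to smallest: 2418, 2275, 1562 bp.

2418, 2275, 1562 bp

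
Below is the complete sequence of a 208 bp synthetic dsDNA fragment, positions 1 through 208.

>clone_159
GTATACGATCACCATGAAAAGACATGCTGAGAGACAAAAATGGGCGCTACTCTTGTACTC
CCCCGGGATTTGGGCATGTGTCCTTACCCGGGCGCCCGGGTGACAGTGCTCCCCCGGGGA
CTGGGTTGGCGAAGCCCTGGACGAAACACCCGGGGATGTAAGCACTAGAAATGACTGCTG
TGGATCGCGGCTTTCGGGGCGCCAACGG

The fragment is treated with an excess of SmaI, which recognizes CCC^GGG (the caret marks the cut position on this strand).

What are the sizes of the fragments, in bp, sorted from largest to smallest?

64, 57, 36, 25, 18, 8 bp

SmaI sites (CCCGGG) start at positions 62, 87, 95, 113, 149.
SmaI cuts after base 3 of each site, so after positions 64, 89, 97, 115, 151.
Linear molecule, 5 cuts → 6 fragments:
  1–64 → 64 bp
  65–89 → 25 bp
  90–97 → 8 bp
  98–115 → 18 bp
  116–151 → 36 bp
  152–208 → 57 bp
Sorted largest to smallest: 64, 57, 36, 25, 18, 8 bp.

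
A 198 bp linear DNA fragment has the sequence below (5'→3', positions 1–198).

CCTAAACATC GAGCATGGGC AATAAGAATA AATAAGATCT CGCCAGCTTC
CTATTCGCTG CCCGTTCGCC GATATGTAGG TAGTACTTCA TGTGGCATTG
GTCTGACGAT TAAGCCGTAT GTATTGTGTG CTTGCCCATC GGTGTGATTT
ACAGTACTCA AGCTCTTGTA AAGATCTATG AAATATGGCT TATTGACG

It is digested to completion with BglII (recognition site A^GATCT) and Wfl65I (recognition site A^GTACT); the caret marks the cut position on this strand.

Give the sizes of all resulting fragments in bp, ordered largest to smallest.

71, 47, 35, 26, 19 bp

BglII sites (AGATCT) start at positions 35, 172.
BglII cuts after the first base of each site, so after positions 35, 172.
Wfl65I sites (AGTACT) start at positions 82, 153.
Wfl65I cuts after the first base of each site, so after positions 82, 153.
Combined cut positions: 35, 82, 153, 172.
Linear molecule, 4 cuts → 5 fragments:
  1–35 → 35 bp
  36–82 → 47 bp
  83–153 → 71 bp
  154–172 → 19 bp
  173–198 → 26 bp
Sorted largest to smallest: 71, 47, 35, 26, 19 bp.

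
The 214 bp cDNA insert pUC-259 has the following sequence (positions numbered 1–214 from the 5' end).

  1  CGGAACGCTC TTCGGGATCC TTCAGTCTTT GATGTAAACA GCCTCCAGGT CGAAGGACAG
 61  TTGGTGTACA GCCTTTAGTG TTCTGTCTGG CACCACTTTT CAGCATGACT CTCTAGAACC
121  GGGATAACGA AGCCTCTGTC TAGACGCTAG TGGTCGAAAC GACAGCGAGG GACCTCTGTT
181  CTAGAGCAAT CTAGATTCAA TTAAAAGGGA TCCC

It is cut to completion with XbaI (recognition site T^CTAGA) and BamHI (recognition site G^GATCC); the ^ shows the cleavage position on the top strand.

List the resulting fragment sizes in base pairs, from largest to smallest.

XbaI sites (TCTAGA) start at positions 112, 139, 180, 190.
XbaI cuts after the first base of each site, so after positions 112, 139, 180, 190.
BamHI sites (GGATCC) start at positions 15, 208.
BamHI cuts after the first base of each site, so after positions 15, 208.
Combined cut positions: 15, 112, 139, 180, 190, 208.
Linear molecule, 6 cuts → 7 fragments:
  1–15 → 15 bp
  16–112 → 97 bp
  113–139 → 27 bp
  140–180 → 41 bp
  181–190 → 10 bp
  191–208 → 18 bp
  209–214 → 6 bp
Sorted largest to smallest: 97, 41, 27, 18, 15, 10, 6 bp.

97, 41, 27, 18, 15, 10, 6 bp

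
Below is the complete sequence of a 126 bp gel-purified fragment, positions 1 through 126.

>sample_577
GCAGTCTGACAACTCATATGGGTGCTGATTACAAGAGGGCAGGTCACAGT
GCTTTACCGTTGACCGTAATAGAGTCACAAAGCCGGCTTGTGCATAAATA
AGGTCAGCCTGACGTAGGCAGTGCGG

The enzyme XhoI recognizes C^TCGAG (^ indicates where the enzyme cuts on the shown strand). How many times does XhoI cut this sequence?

0

No occurrence of CTCGAG is present in the sequence.
XhoI does not cut: 0 sites.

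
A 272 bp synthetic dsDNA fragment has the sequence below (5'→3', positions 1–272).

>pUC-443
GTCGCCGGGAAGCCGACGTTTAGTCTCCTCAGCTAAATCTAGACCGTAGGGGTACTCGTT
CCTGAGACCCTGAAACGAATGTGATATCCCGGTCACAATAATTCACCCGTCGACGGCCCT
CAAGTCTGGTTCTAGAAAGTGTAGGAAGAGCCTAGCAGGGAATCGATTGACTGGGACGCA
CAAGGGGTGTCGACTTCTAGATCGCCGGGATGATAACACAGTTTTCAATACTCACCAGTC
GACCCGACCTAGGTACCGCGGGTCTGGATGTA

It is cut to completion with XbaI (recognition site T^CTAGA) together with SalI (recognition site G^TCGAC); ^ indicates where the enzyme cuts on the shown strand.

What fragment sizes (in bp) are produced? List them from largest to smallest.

71, 58, 42, 38, 34, 22, 7 bp

XbaI sites (TCTAGA) start at positions 38, 131, 196.
XbaI cuts after the first base of each site, so after positions 38, 131, 196.
SalI sites (GTCGAC) start at positions 109, 189, 238.
SalI cuts after the first base of each site, so after positions 109, 189, 238.
Combined cut positions: 38, 109, 131, 189, 196, 238.
Linear molecule, 6 cuts → 7 fragments:
  1–38 → 38 bp
  39–109 → 71 bp
  110–131 → 22 bp
  132–189 → 58 bp
  190–196 → 7 bp
  197–238 → 42 bp
  239–272 → 34 bp
Sorted largest to smallest: 71, 58, 42, 38, 34, 22, 7 bp.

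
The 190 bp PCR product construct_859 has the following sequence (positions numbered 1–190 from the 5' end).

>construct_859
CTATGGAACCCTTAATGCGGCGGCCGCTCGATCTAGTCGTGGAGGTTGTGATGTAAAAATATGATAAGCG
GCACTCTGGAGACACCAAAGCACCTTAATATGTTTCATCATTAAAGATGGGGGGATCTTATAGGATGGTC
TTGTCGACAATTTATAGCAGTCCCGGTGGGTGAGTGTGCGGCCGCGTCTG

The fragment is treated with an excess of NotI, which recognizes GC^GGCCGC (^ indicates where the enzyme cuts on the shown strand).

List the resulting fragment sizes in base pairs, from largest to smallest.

158, 21, 11 bp

NotI sites (GCGGCCGC) start at positions 20, 178.
NotI cuts after base 2 of each site, so after positions 21, 179.
Linear molecule, 2 cuts → 3 fragments:
  1–21 → 21 bp
  22–179 → 158 bp
  180–190 → 11 bp
Sorted largest to smallest: 158, 21, 11 bp.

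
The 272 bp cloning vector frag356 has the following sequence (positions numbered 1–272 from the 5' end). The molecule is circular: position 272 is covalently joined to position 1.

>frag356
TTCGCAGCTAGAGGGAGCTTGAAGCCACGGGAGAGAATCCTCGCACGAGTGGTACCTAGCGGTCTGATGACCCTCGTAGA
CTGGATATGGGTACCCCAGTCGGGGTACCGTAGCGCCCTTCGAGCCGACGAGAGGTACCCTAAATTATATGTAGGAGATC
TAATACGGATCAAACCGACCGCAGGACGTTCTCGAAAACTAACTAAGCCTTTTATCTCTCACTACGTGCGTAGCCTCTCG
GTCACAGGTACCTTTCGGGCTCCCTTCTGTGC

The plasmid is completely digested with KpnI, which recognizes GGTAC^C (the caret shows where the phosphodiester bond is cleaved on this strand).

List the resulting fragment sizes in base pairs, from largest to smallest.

113, 76, 39, 30, 14 bp

KpnI sites (GGTACC) start at positions 51, 90, 104, 134, 247.
KpnI cuts after base 5 of each site (before the last base), so after positions 55, 94, 108, 138, 251.
Circular molecule, 5 cuts → 5 fragments:
  56–94 → 39 bp
  95–108 → 14 bp
  109–138 → 30 bp
  139–251 → 113 bp
  252–272 then 1–55 → 21 + 55 = 76 bp
Sorted largest to smallest: 113, 76, 39, 30, 14 bp.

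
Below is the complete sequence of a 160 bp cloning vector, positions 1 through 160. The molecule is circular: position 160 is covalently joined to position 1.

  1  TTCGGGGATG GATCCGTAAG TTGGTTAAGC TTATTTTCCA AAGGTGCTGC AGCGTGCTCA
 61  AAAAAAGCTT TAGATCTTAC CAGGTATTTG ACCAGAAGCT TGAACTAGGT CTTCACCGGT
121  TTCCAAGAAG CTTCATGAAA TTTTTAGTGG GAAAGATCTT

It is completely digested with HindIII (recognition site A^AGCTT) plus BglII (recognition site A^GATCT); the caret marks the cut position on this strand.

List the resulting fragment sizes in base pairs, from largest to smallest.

38, 33, 32, 26, 24, 7 bp

HindIII sites (AAGCTT) start at positions 27, 65, 96, 128.
HindIII cuts after the first base of each site, so after positions 27, 65, 96, 128.
BglII sites (AGATCT) start at positions 72, 154.
BglII cuts after the first base of each site, so after positions 72, 154.
Combined cut positions: 27, 65, 72, 96, 128, 154.
Circular molecule, 6 cuts → 6 fragments:
  28–65 → 38 bp
  66–72 → 7 bp
  73–96 → 24 bp
  97–128 → 32 bp
  129–154 → 26 bp
  155–160 then 1–27 → 6 + 27 = 33 bp
Sorted largest to smallest: 38, 33, 32, 26, 24, 7 bp.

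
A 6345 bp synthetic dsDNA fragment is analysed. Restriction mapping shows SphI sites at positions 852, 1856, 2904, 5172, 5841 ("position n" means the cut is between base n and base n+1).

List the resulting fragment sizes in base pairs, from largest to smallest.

Linear molecule, 5 cuts → 6 fragments:
  852 − 0 = 852 bp
  1856 − 852 = 1004 bp
  2904 − 1856 = 1048 bp
  5172 − 2904 = 2268 bp
  5841 − 5172 = 669 bp
  6345 − 5841 = 504 bp
Sorted largest to smallest: 2268, 1048, 1004, 852, 669, 504 bp.

2268, 1048, 1004, 852, 669, 504 bp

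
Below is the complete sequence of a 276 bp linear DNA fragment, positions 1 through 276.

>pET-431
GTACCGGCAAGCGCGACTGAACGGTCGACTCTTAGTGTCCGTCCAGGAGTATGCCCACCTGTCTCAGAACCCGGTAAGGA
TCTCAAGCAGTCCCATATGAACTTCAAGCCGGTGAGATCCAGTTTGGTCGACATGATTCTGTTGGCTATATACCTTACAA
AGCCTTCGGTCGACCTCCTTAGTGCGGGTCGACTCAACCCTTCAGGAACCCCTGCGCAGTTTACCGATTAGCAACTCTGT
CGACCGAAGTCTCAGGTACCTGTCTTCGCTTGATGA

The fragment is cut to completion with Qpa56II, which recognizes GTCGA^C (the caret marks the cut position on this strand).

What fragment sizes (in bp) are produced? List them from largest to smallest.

Qpa56II sites (GTCGAC) start at positions 24, 127, 169, 188, 239.
Qpa56II cuts after base 5 of each site (before the last base), so after positions 28, 131, 173, 192, 243.
Linear molecule, 5 cuts → 6 fragments:
  1–28 → 28 bp
  29–131 → 103 bp
  132–173 → 42 bp
  174–192 → 19 bp
  193–243 → 51 bp
  244–276 → 33 bp
Sorted largest to smallest: 103, 51, 42, 33, 28, 19 bp.

103, 51, 42, 33, 28, 19 bp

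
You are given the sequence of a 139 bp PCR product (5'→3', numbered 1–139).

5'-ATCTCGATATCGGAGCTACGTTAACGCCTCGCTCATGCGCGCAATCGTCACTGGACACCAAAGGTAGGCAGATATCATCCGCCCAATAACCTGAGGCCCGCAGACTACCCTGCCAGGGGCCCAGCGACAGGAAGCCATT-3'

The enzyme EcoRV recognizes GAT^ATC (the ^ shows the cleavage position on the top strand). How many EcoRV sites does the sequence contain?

GATATC occurs starting at positions 6, 71.
EcoRV cuts at 2 sites.

2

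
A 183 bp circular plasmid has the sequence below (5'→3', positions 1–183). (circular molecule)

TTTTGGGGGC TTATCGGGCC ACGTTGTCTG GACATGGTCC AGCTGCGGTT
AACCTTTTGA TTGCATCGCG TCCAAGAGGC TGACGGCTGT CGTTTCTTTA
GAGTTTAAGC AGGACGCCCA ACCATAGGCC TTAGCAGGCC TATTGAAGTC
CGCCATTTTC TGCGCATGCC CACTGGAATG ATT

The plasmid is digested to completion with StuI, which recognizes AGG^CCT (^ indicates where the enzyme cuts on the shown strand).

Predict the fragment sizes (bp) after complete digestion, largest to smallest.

StuI sites (AGGCCT) start at positions 126, 136.
StuI cuts after base 3 of each site, so after positions 128, 138.
Circular molecule, 2 cuts → 2 fragments:
  129–138 → 10 bp
  139–183 then 1–128 → 45 + 128 = 173 bp
Sorted largest to smallest: 173, 10 bp.

173, 10 bp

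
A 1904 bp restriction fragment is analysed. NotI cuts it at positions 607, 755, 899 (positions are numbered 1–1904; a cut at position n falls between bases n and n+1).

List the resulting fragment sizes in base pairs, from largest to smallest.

Linear molecule, 3 cuts → 4 fragments:
  607 − 0 = 607 bp
  755 − 607 = 148 bp
  899 − 755 = 144 bp
  1904 − 899 = 1005 bp
Sorted largest to smallest: 1005, 607, 148, 144 bp.

1005, 607, 148, 144 bp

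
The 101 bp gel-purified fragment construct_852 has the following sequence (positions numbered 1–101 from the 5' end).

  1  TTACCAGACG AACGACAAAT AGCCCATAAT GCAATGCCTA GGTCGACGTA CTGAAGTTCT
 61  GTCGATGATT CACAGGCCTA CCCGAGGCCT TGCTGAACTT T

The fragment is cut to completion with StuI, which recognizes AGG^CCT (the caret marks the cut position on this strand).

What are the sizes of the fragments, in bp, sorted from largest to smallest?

StuI sites (AGGCCT) start at positions 74, 85.
StuI cuts after base 3 of each site, so after positions 76, 87.
Linear molecule, 2 cuts → 3 fragments:
  1–76 → 76 bp
  77–87 → 11 bp
  88–101 → 14 bp
Sorted largest to smallest: 76, 14, 11 bp.

76, 14, 11 bp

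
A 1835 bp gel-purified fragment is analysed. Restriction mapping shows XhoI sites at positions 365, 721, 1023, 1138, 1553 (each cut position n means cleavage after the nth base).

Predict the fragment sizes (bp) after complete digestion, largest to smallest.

415, 365, 356, 302, 282, 115 bp

Linear molecule, 5 cuts → 6 fragments:
  365 − 0 = 365 bp
  721 − 365 = 356 bp
  1023 − 721 = 302 bp
  1138 − 1023 = 115 bp
  1553 − 1138 = 415 bp
  1835 − 1553 = 282 bp
Sorted largest to smallest: 415, 365, 356, 302, 282, 115 bp.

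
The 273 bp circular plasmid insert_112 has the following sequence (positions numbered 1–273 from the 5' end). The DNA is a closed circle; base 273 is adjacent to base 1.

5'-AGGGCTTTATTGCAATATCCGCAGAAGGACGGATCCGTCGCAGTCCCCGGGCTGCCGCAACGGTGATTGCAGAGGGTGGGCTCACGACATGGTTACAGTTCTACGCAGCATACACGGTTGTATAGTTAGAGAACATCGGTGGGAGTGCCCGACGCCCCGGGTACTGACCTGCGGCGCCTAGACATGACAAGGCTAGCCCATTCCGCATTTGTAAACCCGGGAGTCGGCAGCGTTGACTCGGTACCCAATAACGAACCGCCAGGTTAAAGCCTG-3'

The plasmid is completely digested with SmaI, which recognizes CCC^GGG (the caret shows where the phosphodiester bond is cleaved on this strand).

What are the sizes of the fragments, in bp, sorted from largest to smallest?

110, 103, 60 bp

SmaI sites (CCCGGG) start at positions 46, 156, 216.
SmaI cuts after base 3 of each site, so after positions 48, 158, 218.
Circular molecule, 3 cuts → 3 fragments:
  49–158 → 110 bp
  159–218 → 60 bp
  219–273 then 1–48 → 55 + 48 = 103 bp
Sorted largest to smallest: 110, 103, 60 bp.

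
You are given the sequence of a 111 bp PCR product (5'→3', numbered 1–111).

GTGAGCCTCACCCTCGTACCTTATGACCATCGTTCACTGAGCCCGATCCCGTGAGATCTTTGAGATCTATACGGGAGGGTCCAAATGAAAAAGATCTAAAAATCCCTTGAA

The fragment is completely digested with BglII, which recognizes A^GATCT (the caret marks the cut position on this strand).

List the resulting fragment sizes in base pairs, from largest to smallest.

BglII sites (AGATCT) start at positions 54, 63, 92.
BglII cuts after the first base of each site, so after positions 54, 63, 92.
Linear molecule, 3 cuts → 4 fragments:
  1–54 → 54 bp
  55–63 → 9 bp
  64–92 → 29 bp
  93–111 → 19 bp
Sorted largest to smallest: 54, 29, 19, 9 bp.

54, 29, 19, 9 bp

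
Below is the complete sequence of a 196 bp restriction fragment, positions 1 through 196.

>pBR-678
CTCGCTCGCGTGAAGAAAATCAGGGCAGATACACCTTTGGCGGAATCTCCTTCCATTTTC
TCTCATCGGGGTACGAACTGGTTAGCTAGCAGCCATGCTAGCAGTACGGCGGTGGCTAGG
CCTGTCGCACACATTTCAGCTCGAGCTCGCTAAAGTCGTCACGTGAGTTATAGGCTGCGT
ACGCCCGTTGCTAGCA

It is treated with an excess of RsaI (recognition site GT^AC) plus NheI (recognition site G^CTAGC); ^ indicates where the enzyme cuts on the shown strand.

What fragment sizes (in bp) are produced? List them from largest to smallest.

75, 72, 13, 12, 10, 8, 6 bp

RsaI sites (GTAC) start at positions 71, 104, 179.
RsaI cuts after base 2 of each site, so after positions 72, 105, 180.
NheI sites (GCTAGC) start at positions 85, 97, 190.
NheI cuts after the first base of each site, so after positions 85, 97, 190.
Combined cut positions: 72, 85, 97, 105, 180, 190.
Linear molecule, 6 cuts → 7 fragments:
  1–72 → 72 bp
  73–85 → 13 bp
  86–97 → 12 bp
  98–105 → 8 bp
  106–180 → 75 bp
  181–190 → 10 bp
  191–196 → 6 bp
Sorted largest to smallest: 75, 72, 13, 12, 10, 8, 6 bp.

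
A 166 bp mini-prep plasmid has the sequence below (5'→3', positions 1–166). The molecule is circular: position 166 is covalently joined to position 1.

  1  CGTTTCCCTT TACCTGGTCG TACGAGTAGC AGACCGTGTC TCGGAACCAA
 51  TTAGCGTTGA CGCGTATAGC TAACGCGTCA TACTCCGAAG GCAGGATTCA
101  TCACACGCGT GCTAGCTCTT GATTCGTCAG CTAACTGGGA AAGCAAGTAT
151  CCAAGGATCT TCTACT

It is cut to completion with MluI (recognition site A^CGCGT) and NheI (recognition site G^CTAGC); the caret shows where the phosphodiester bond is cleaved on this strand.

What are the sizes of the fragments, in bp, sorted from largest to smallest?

115, 32, 13, 6 bp

MluI sites (ACGCGT) start at positions 60, 73, 105.
MluI cuts after the first base of each site, so after positions 60, 73, 105.
The NheI site (GCTAGC) starts at position 111.
NheI cuts after the first base of each site, so after position 111.
Combined cut positions: 60, 73, 105, 111.
Circular molecule, 4 cuts → 4 fragments:
  61–73 → 13 bp
  74–105 → 32 bp
  106–111 → 6 bp
  112–166 then 1–60 → 55 + 60 = 115 bp
Sorted largest to smallest: 115, 32, 13, 6 bp.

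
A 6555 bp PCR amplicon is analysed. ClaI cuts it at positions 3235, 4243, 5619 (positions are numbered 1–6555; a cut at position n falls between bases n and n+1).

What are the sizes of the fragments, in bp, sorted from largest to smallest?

Linear molecule, 3 cuts → 4 fragments:
  3235 − 0 = 3235 bp
  4243 − 3235 = 1008 bp
  5619 − 4243 = 1376 bp
  6555 − 5619 = 936 bp
Sorted largest to smallest: 3235, 1376, 1008, 936 bp.

3235, 1376, 1008, 936 bp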